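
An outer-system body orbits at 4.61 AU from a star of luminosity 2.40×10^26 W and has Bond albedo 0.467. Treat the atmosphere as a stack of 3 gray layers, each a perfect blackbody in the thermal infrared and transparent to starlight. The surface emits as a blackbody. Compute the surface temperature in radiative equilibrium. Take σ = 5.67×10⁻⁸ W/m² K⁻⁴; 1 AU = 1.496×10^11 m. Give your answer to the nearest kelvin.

139 K

d = 4.61 × 1.496×10^11 m = 6.897×10^11 m.
Spreading L over a sphere of radius d: S = 2.40×10^26/(4π·6.90×10^11²) = 40.15 W/m².
The effective emission temperature is T_e = [S(1−α)/(4σ)]^¼ = 98.56 K.
With N = 3 opaque layers, T_s = (N+1)^(1/4)·T_e = 4^(1/4)·98.56 = 139.4 K.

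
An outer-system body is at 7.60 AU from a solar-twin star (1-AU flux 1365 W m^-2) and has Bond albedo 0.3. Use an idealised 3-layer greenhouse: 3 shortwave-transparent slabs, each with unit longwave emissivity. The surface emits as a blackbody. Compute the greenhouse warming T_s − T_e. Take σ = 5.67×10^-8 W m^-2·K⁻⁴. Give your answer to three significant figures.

By the inverse-square law, S = 1365/7.60² = 23.63 W m^-2.
The effective emission temperature is T_e = [S(1−α)/(4σ)]^¼ = 92.41 K.
Surface: T_s = (4)^¼·T_e = 130.7 K.
Warming: T_s − T_e = 38.28 K.

38.3 kelvin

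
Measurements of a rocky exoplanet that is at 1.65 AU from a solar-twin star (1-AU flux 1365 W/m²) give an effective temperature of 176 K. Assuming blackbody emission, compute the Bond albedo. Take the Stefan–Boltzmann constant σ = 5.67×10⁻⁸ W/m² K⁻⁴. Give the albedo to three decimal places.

0.566

Irradiance scales as 1/d², so S = 1365 W/m² × (1/1.65)² = 501.4 W/m².
From σT⁴ = S(1−α)/4 we invert for α: 1−α = 4σT⁴/S.
4σT⁴ = 4·5.67×10⁻⁸·(176)⁴ = 217.6 W/m².
Hence α = 1 − 217.6/501.4 = 0.5660.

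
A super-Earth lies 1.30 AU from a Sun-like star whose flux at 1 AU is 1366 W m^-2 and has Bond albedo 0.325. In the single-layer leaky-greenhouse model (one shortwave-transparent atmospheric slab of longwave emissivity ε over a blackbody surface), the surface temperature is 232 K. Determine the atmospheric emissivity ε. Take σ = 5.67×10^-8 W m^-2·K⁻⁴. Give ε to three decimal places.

Irradiance scales as 1/d², so S = 1366 W m^-2 × (1/1.30)² = 808.3 W m^-2.
Effective temperature: T_e = [S(1−α)/(4σ)]^(1/4) = 221.5 K.
Inverting T_s⁴ = 2T_e⁴/(2−ε): (T_e/T_s)⁴ = 0.8304, so ε = 2(1 − 0.8304) = 0.3393.

0.339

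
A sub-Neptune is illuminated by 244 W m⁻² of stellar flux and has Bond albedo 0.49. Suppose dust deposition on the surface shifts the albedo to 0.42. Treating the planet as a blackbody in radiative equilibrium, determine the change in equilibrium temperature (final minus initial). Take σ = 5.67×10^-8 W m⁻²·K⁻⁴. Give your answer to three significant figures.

5.00 K

Before: T₁ = [244.0·0.51/(4σ)]^(1/4) = 153.0 K.
Final:   T₂ = [S(1−0.42)/(4σ)]^(1/4) = 158.0 K.
Change: 158.0 − 153.0 = 5.001 K.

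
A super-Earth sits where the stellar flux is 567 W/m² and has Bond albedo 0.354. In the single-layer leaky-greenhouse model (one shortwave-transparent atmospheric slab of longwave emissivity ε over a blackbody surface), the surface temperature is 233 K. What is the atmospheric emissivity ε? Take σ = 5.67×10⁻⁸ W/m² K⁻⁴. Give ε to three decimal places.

0.904

First, T_e = [567.0·(1−0.354)/(4σ)]^(1/4) = 200.5 K.
T_s⁴ = T_e⁴·2/(2−ε) → ε = 2 − 2(T_e/T_s)⁴ = 2 − 2·(200.5/233)⁴ = 0.9041.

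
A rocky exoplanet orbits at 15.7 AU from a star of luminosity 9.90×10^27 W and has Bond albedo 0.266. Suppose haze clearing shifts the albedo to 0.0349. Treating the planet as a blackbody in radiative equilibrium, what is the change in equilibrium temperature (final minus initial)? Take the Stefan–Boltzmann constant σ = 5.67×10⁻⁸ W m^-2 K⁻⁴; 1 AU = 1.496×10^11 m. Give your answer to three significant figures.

10.4 K

Orbital distance: d = 15.7 AU = 2.349×10^12 m.
S = L/(4πd²) = 142.8 W m^-2.
With α = 0.266, T₁ = 146.6 K.
Final:   T₂ = [S(1−0.0349)/(4σ)]^(1/4) = 157.0 K.
ΔT = T₂ − T₁ = 10.38 K.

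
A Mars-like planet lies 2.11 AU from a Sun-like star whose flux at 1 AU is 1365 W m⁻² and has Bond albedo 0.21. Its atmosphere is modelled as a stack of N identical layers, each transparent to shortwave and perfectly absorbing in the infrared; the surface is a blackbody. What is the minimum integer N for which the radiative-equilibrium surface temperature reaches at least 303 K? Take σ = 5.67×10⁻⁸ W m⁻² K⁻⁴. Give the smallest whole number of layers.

By the inverse-square law, S = 1365/2.11² = 306.6 W m⁻².
The effective emission temperature is T_e = [S(1−α)/(4σ)]^¼ = 180.8 K.
Since T_s⁴ = (N+1)T_e⁴, we need N ≥ (T_s/T_e)⁴ − 1 = 6.893.
The minimum whole number is N = 7.

7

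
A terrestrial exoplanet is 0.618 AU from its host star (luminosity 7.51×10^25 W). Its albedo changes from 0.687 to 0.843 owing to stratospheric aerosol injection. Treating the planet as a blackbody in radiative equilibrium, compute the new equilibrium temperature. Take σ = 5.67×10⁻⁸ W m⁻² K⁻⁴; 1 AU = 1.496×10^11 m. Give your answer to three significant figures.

d = 0.618 × 1.496×10^11 m = 9.245×10^10 m.
Flux at the orbit: S = L/(4πd²) = 7.51×10^25/(4π·(9.25×10^10)²) = 699.2 W m⁻².
T₂ = [S(1−α₂)/(4σ)]^(1/4) = [699.2·0.157/(4σ)]^(1/4) = 148.3 K.

148 kelvin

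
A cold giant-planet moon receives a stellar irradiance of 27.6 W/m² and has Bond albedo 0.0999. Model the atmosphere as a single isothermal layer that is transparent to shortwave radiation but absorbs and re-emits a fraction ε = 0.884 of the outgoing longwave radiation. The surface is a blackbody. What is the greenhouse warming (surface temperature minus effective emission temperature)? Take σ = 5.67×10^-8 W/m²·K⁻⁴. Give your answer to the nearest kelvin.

At the top of the atmosphere, σT_e⁴ = S(1−α)/4 = 6.211 W/m², giving T_e = 102.3 K.
For a single slab of emissivity ε, T_s⁴ = 2T_e⁴/(2−ε); thus T_s = 102.3·(1.792)^(1/4) = 118.4 K.
The atmosphere warms the surface by 16.06 K.

16 K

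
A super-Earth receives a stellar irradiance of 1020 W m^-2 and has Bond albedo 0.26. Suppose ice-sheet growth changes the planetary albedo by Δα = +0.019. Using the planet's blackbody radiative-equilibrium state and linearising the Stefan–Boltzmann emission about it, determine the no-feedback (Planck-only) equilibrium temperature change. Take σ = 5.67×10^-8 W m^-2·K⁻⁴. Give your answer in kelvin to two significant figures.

Reference equilibrium: T_e = [S(1−α)/(4σ)]^(1/4) = 240.2 K.
The change in absorbed flux is Δ[S(1−α)/4] = −SΔα/4 = -4.845 W m^-2.
The Planck feedback parameter is 4σT_e³ = 3.143 W m^-2/K.
ΔT₀ = ΔF/λ_P = -4.845/3.143 = -1.54 K.

-1.5 K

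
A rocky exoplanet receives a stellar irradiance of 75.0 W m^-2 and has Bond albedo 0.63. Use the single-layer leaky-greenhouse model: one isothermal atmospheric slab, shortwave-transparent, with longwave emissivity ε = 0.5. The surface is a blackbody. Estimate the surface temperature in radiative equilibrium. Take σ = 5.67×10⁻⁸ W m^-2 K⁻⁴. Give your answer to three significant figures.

At the top of the atmosphere, σT_e⁴ = S(1−α)/4 = 6.938 W m^-2, giving T_e = 105.2 K.
Surface balance with a leaky layer gives σT_s⁴ = σT_e⁴·2/(2−ε), so T_s = T_e·[2/(2−0.5)]^(1/4) = 113.0 K.

113 K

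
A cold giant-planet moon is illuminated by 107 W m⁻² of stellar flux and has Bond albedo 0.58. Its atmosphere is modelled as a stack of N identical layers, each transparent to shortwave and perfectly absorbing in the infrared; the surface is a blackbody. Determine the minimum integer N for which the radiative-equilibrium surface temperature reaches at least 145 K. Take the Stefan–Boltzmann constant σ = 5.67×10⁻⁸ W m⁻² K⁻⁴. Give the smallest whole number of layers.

2

OLR = S(1−α)/4 = 11.24 W m⁻²; the top layer radiates at T_e = 118.6 K.
Need (N+1)T_e⁴ ≥ T_s⁴, i.e. N+1 ≥ (145/118.6)⁴ = 2.231.
So N ≥ 1.231; the smallest integer is N = 2.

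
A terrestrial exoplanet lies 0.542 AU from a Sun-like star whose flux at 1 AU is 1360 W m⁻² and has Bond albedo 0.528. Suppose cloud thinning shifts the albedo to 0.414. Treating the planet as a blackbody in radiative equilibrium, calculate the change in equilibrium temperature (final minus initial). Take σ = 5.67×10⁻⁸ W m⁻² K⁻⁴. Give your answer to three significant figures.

Flux at the orbit: S = 1360/(0.542)² = 4630 W m⁻².
Initial: T₁ = [S(1−0.528)/(4σ)]^(1/4) = 313.3 K.
Final:   T₂ = [S(1−0.414)/(4σ)]^(1/4) = 330.7 K.
ΔT = T₂ − T₁ = 17.41 K.

17.4 K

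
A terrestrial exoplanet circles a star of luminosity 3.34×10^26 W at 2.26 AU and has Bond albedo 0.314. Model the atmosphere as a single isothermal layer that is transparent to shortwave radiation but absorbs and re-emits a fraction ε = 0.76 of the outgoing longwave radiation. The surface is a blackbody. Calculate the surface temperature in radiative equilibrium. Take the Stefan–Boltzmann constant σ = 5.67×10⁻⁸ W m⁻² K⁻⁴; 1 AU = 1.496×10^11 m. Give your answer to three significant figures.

d = 2.26 × 1.496×10^11 m = 3.381×10^11 m.
S = L/(4πd²) = 232.5 W m⁻².
The planet radiates to space at T_e = [S(1−α)/(4σ)]^(1/4) = 162.8 K.
Surface balance with a leaky layer gives σT_s⁴ = σT_e⁴·2/(2−ε), so T_s = T_e·[2/(2−0.76)]^(1/4) = 183.5 K.

184 kelvin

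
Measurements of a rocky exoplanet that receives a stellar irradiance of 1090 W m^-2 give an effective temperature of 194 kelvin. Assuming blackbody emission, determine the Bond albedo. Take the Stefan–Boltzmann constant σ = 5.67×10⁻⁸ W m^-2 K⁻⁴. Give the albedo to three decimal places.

0.705

Energy balance: S(1−α)/4 = σT⁴, so 1−α = 4σT⁴/S.
4σT⁴ = 4·5.67×10⁻⁸·(194)⁴ = 321.3 W m^-2.
Hence α = 1 − 321.3/1090 = 0.7053.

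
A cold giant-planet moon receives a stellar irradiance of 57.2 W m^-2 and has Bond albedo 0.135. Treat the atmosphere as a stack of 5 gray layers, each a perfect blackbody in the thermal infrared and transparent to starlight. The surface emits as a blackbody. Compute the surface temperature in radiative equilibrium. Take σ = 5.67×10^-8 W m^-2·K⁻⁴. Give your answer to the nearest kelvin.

190 kelvin

Top-of-atmosphere balance: σT_e⁴ = S(1−α)/4 = 12.37 W m^-2 → T_e = 121.5 K.
Layer-by-layer balance gives σT_s⁴ = (N+1)σT_e⁴, so T_s = 6^¼·121.5 = 190.2 K.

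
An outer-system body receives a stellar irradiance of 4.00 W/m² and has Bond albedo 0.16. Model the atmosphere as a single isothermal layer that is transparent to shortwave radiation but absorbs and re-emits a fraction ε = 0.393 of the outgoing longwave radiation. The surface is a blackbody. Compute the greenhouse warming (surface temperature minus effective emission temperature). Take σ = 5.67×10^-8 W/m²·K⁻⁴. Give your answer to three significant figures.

3.49 kelvin

The planet radiates to space at T_e = [S(1−α)/(4σ)]^(1/4) = 62.04 K.
Surface balance with a leaky layer gives σT_s⁴ = σT_e⁴·2/(2−ε), so T_s = T_e·[2/(2−0.393)]^(1/4) = 65.53 K.
The atmosphere warms the surface by 3.488 K.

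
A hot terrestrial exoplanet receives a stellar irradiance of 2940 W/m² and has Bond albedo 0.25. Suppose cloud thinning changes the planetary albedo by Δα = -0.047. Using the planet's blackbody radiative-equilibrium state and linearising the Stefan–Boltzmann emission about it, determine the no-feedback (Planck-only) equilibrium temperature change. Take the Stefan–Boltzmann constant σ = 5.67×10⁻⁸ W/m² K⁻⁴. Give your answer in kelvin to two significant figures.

4.9 K

Unperturbed T_e = [2940·(1−0.25)/(4σ)]^¼ = 314.0 K.
TOA radiative forcing: ΔF = −S·Δα/4 = −2940·(-0.047)/4 = 34.55 W/m².
Planck response: λ_P = 4σT_e³ = 4·5.67×10⁻⁸·(314.0)³ = 7.022 W/m²/K.
Hence the no-feedback warming is ΔF/(4σT_e³) = 4.92 K.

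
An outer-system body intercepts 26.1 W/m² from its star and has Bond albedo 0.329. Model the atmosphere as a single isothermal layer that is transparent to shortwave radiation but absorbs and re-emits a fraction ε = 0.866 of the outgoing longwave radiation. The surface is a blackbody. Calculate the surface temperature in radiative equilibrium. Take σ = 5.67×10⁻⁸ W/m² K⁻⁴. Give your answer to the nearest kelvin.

108 K

Effective emission temperature (TOA balance): σT_e⁴ = S(1−α)/4 = 4.378 W/m² → T_e = 93.74 K.
The surface balance (absorbed SW + ε·downward IR = σT_s⁴) with T_a⁴ = T_s⁴/2 reduces to T_s = T_e·[2/(2−ε)]^¼ = 108.0 K.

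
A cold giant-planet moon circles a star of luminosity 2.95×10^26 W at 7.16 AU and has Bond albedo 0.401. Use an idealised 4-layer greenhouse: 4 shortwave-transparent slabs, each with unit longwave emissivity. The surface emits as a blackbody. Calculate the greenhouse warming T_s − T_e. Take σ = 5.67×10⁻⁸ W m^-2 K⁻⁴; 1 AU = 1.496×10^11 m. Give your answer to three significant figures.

42.5 K

Orbital distance: d = 7.16 AU = 1.071×10^12 m.
S = L/(4πd²) = 20.46 W m^-2.
The effective emission temperature is T_e = [S(1−α)/(4σ)]^¼ = 85.74 K.
Surface: T_s = (5)^¼·T_e = 128.2 K.
So the greenhouse effect raises the surface by 128.2 − 85.74 = 42.47 K.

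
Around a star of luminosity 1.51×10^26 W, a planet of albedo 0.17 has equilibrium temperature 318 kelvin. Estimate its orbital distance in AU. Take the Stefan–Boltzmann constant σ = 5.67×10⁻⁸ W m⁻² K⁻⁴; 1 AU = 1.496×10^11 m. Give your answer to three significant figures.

0.438 AU

The flux needed for this T is 4σT⁴/(1−0.17) = 2794 W m⁻².
From L = 4πd²S, d = √(1.51×10^26/(4π·2794)) = 6.558×10^10 m = 0.4383 AU.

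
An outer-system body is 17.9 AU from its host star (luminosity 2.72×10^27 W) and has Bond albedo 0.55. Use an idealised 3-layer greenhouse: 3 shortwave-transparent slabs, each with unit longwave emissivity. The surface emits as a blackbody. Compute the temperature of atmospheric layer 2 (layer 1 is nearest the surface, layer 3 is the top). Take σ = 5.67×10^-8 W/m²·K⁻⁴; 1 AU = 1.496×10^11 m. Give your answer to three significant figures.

Orbital distance: d = 17.9 AU = 2.678×10^12 m.
Spreading L over a sphere of radius d: S = 2.72×10^27/(4π·2.68×10^12²) = 30.18 W/m².
Top-of-atmosphere balance: σT_e⁴ = S(1−α)/4 = 3.396 W/m² → T_e = 87.97 K.
The net upward flux σT_e⁴ is constant between every pair of levels, so T_k⁴ = (N+1−k)T_e⁴.
T_2 = (2)^(1/4)·87.97 = 104.6 K.

105 kelvin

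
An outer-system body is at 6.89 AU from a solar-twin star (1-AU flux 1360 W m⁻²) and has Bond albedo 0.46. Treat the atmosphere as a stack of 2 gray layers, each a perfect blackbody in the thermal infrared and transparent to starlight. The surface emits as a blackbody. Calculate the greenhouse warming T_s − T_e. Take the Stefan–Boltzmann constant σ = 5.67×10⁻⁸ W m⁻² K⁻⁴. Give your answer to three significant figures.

Irradiance scales as 1/d², so S = 1360 W m⁻² × (1/6.89)² = 28.65 W m⁻².
OLR = S(1−α)/4 = 3.868 W m⁻²; the top layer radiates at T_e = 90.88 K.
Surface: T_s = (3)^¼·T_e = 119.6 K.
Warming: T_s − T_e = 28.72 K.

28.7 K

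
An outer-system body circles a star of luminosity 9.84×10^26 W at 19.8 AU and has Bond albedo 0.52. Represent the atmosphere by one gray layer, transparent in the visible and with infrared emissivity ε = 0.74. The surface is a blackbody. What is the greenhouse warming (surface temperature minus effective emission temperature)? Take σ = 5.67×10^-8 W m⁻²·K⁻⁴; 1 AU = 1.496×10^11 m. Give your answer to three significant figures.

Orbital distance: d = 19.8 AU = 2.962×10^12 m.
Spreading L over a sphere of radius d: S = 9.84×10^26/(4π·2.96×10^12²) = 8.925 W m⁻².
The planet radiates to space at T_e = [S(1−α)/(4σ)]^(1/4) = 65.92 K.
The surface balance (absorbed SW + ε·downward IR = σT_s⁴) with T_a⁴ = T_s⁴/2 reduces to T_s = T_e·[2/(2−ε)]^¼ = 74.00 K.
The atmosphere warms the surface by 8.072 K.

8.07 K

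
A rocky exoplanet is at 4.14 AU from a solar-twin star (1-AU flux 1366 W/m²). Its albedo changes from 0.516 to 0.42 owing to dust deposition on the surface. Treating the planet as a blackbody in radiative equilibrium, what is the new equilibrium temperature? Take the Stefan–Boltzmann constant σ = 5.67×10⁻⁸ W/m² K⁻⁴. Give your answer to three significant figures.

119 kelvin

By the inverse-square law, S = 1366/4.14² = 79.70 W/m².
With the new albedo, S(1−α₂)/4 = 11.56 W/m², so T₂ = 119.5 K.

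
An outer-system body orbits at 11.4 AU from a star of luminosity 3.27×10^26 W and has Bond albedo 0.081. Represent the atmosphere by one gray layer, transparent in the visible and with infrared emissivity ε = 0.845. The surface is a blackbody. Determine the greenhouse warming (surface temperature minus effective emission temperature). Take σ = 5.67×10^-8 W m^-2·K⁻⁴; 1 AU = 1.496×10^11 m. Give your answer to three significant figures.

d = 11.4 × 1.496×10^11 m = 1.705×10^12 m.
Flux at the orbit: S = L/(4πd²) = 3.27×10^26/(4π·(1.71×10^12)²) = 8.947 W m^-2.
At the top of the atmosphere, σT_e⁴ = S(1−α)/4 = 2.056 W m^-2, giving T_e = 77.60 K.
Surface balance with a leaky layer gives σT_s⁴ = σT_e⁴·2/(2−ε), so T_s = T_e·[2/(2−0.845)]^(1/4) = 89.01 K.
Greenhouse warming: T_s − T_e = 11.42 K.

11.4 K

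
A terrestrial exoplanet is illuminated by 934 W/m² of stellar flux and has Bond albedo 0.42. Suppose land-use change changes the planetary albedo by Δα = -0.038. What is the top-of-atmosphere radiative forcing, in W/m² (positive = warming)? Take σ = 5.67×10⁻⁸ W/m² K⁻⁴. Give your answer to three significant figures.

8.87 W/m²

TOA radiative forcing: ΔF = −S·Δα/4 = −934.0·(-0.038)/4 = 8.873 W/m².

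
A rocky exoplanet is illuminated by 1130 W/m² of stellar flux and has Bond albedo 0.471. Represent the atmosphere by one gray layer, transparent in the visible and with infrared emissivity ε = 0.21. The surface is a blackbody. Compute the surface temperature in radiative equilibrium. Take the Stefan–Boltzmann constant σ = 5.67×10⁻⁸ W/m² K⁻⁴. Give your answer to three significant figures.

233 K

At the top of the atmosphere, σT_e⁴ = S(1−α)/4 = 149.4 W/m², giving T_e = 226.6 K.
The surface balance (absorbed SW + ε·downward IR = σT_s⁴) with T_a⁴ = T_s⁴/2 reduces to T_s = T_e·[2/(2−ε)]^¼ = 233.0 K.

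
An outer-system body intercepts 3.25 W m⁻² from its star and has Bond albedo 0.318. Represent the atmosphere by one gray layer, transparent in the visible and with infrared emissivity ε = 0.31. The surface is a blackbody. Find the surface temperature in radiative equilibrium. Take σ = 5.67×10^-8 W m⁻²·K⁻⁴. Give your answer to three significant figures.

58.3 K

At the top of the atmosphere, σT_e⁴ = S(1−α)/4 = 0.5541 W m⁻², giving T_e = 55.91 K.
For a single slab of emissivity ε, T_s⁴ = 2T_e⁴/(2−ε); thus T_s = 55.91·(1.183)^(1/4) = 58.32 K.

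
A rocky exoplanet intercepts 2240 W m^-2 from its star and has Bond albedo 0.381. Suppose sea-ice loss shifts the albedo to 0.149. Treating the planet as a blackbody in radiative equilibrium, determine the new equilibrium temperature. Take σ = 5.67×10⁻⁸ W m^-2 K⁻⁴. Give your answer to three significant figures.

303 kelvin

New equilibrium: T₂ = [(1−0.149)·2240/(4σ)]^(1/4) = 302.8 K.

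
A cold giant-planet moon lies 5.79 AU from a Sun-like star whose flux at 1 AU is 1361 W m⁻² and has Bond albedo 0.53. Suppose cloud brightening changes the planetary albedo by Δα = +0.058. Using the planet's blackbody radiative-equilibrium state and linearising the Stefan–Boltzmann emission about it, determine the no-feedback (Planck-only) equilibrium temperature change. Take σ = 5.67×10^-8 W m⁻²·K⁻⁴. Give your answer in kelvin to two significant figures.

-3.0 K

Irradiance scales as 1/d², so S = 1361 W m⁻² × (1/5.79)² = 40.60 W m⁻².
The baseline emission temperature is T_e = 95.77 K.
The change in absorbed flux is Δ[S(1−α)/4] = −SΔα/4 = -0.5887 W m⁻².
Linearising σT⁴ gives d(σT⁴)/dT = 4σT_e³ = 0.1992 W m⁻² per K.
Hence the no-feedback warming is ΔF/(4σT_e³) = -2.95 K.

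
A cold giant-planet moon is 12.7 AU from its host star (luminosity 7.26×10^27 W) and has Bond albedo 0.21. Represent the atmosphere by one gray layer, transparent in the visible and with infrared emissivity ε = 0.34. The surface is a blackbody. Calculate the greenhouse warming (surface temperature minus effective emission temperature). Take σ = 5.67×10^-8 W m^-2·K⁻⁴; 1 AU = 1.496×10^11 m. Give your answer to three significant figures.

Orbital distance: d = 12.7 AU = 1.900×10^12 m.
S = L/(4πd²) = 160.1 W m^-2.
The planet radiates to space at T_e = [S(1−α)/(4σ)]^(1/4) = 153.7 K.
Surface balance with a leaky layer gives σT_s⁴ = σT_e⁴·2/(2−ε), so T_s = T_e·[2/(2−0.34)]^(1/4) = 161.0 K.
Greenhouse warming: T_s − T_e = 7.327 K.

7.33 K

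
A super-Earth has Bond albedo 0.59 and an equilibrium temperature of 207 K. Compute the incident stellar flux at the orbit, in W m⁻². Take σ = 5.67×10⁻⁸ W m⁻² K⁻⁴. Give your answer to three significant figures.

From S(1−α)/4 = σT⁴: S = 4σT⁴/(1−α).
σT⁴ = 5.67×10⁻⁸·(207)⁴ = 104.1 W m⁻².
So S = 4×104.1/(1−0.59) = 1016 W m⁻².

1020 W m⁻²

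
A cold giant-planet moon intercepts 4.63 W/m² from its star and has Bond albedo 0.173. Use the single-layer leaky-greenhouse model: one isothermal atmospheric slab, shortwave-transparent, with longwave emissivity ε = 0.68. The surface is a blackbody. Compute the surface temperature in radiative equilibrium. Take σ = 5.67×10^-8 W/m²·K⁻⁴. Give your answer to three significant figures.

The planet radiates to space at T_e = [S(1−α)/(4σ)]^(1/4) = 64.10 K.
For a single slab of emissivity ε, T_s⁴ = 2T_e⁴/(2−ε); thus T_s = 64.10·(1.515)^(1/4) = 71.12 K.

71.1 kelvin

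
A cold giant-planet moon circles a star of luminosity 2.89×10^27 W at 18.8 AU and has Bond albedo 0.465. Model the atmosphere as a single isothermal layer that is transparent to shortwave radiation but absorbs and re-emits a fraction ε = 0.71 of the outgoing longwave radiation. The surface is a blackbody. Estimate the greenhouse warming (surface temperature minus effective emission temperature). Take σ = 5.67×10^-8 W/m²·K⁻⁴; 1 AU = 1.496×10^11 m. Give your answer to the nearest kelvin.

d = 18.8 × 1.496×10^11 m = 2.812×10^12 m.
Flux at the orbit: S = L/(4πd²) = 2.89×10^27/(4π·(2.81×10^12)²) = 29.07 W/m².
Effective emission temperature (TOA balance): σT_e⁴ = S(1−α)/4 = 3.889 W/m² → T_e = 91.00 K.
For a single slab of emissivity ε, T_s⁴ = 2T_e⁴/(2−ε); thus T_s = 91.00·(1.55)^(1/4) = 101.5 K.
T_s − T_e = 101.5 − 91.00 = 10.54 K.

11 K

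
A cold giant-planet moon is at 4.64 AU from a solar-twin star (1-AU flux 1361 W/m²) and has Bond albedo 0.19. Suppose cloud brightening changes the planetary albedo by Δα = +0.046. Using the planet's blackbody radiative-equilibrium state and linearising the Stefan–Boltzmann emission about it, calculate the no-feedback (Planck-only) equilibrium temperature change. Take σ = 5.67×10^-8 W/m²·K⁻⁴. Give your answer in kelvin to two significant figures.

-1.7 K

Flux at the orbit: S = 1361/(4.64)² = 63.22 W/m².
Reference equilibrium: T_e = [S(1−α)/(4σ)]^(1/4) = 122.6 K.
TOA radiative forcing: ΔF = −S·Δα/4 = −63.22·(+0.046)/4 = -0.7270 W/m².
Planck response: λ_P = 4σT_e³ = 4·5.67×10⁻⁸·(122.6)³ = 0.4177 W/m²/K.
ΔT₀ = ΔF/λ_P = -0.7270/0.4177 = -1.74 K.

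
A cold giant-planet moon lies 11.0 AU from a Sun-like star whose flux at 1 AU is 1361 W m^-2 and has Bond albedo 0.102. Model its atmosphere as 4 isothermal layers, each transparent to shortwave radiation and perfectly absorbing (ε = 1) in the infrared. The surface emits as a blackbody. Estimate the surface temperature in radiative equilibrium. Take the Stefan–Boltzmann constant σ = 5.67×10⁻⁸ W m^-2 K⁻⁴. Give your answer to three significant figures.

Irradiance scales as 1/d², so S = 1361 W m^-2 × (1/11.0)² = 11.25 W m^-2.
Top-of-atmosphere balance: σT_e⁴ = S(1−α)/4 = 2.525 W m^-2 → T_e = 81.69 K.
With N = 4 opaque layers, T_s = (N+1)^(1/4)·T_e = 5^(1/4)·81.69 = 122.2 K.

122 K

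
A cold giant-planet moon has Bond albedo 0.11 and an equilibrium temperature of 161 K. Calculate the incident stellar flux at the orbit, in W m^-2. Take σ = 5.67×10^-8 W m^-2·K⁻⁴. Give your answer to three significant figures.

171 W m^-2

Invert the energy balance for S: S = 4σT⁴/(1−α).
σT⁴ = 5.67×10⁻⁸·(161)⁴ = 38.10 W m^-2.
S = 4·38.10/0.89 = 171.2 W m^-2.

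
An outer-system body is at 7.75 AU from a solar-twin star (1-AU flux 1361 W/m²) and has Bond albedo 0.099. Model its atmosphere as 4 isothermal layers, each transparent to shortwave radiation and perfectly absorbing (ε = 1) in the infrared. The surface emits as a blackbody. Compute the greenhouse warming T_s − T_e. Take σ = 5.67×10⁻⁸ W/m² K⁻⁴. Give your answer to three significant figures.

Irradiance scales as 1/d², so S = 1361 W/m² × (1/7.75)² = 22.66 W/m².
Top-of-atmosphere balance: σT_e⁴ = S(1−α)/4 = 5.104 W/m² → T_e = 97.41 K.
T_s = (N+1)^(1/4)·T_e = 145.7 K.
Warming: T_s − T_e = 48.25 K.

48.2 K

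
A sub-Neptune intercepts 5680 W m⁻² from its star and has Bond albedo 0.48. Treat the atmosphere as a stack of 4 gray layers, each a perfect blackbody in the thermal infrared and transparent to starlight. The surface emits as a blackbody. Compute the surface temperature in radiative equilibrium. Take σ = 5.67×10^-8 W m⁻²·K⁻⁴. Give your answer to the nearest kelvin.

The effective emission temperature is T_e = [S(1−α)/(4σ)]^¼ = 337.8 K.
For an N-layer opaque stack, T_s⁴ = (N+1)T_e⁴, hence T_s = (5)^(1/4)×337.8 K = 505.1 K.

505 K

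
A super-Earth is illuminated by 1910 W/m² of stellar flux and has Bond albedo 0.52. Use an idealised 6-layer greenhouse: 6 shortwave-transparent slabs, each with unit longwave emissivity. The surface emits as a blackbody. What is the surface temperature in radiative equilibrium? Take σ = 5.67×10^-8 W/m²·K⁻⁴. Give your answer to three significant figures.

Top-of-atmosphere balance: σT_e⁴ = S(1−α)/4 = 229.2 W/m² → T_e = 252.1 K.
Layer-by-layer balance gives σT_s⁴ = (N+1)σT_e⁴, so T_s = 7^¼·252.1 = 410.1 K.

410 K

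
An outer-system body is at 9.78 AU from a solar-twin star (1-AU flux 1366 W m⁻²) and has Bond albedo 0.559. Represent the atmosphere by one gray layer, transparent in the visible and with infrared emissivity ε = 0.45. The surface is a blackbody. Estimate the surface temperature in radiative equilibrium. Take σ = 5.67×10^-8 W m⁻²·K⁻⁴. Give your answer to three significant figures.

77.4 K

Flux at the orbit: S = 1366/(9.78)² = 14.28 W m⁻².
The planet radiates to space at T_e = [S(1−α)/(4σ)]^(1/4) = 72.59 K.
Surface balance with a leaky layer gives σT_s⁴ = σT_e⁴·2/(2−ε), so T_s = T_e·[2/(2−0.45)]^(1/4) = 77.37 K.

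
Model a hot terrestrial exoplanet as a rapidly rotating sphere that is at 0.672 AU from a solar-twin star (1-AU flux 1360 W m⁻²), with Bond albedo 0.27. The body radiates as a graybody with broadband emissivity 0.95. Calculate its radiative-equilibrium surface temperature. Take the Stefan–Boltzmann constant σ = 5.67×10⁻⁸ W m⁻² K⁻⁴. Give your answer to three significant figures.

Flux at the orbit: S = 1360/(0.672)² = 3012 W m⁻².
The planet absorbs (1−α)S over its disc πR² and re-emits over 4πR², so the mean absorbed flux is (1−0.27)·3012/4 = 549.6 W m⁻².
Radiative balance εσT⁴ = 549.6 gives T = [549.6/(0.95·σ)]^(1/4) = 317.8 K.

318 K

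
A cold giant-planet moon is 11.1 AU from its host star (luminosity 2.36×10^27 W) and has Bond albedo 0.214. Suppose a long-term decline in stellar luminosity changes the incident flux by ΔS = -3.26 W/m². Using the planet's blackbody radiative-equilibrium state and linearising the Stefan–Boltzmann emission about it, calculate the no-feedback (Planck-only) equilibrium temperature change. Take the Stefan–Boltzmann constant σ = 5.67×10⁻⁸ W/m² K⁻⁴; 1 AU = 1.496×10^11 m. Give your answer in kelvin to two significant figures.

-1.5 K

d = 11.1 × 1.496×10^11 m = 1.661×10^12 m.
Flux at the orbit: S = L/(4πd²) = 2.36×10^27/(4π·(1.66×10^12)²) = 68.11 W/m².
Reference equilibrium: T_e = [S(1−α)/(4σ)]^(1/4) = 123.9 K.
TOA radiative forcing: ΔF = (1−α)ΔS/4 = 0.786·(-3.26)/4 = -0.6406 W/m².
Planck response: λ_P = 4σT_e³ = 4·5.67×10⁻⁸·(123.9)³ = 0.4319 W/m²/K.
Hence the no-feedback warming is ΔF/(4σT_e³) = -1.48 K.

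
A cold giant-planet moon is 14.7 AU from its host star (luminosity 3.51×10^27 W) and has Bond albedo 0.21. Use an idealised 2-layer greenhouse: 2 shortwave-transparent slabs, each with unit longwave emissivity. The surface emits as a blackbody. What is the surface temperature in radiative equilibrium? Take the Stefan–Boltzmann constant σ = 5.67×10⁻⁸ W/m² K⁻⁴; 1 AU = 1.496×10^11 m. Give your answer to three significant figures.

Orbital distance: d = 14.7 AU = 2.199×10^12 m.
Spreading L over a sphere of radius d: S = 3.51×10^27/(4π·2.20×10^12²) = 57.76 W/m².
Top-of-atmosphere balance: σT_e⁴ = S(1−α)/4 = 11.41 W/m² → T_e = 119.1 K.
For an N-layer opaque stack, T_s⁴ = (N+1)T_e⁴, hence T_s = (3)^(1/4)×119.1 K = 156.7 K.

157 K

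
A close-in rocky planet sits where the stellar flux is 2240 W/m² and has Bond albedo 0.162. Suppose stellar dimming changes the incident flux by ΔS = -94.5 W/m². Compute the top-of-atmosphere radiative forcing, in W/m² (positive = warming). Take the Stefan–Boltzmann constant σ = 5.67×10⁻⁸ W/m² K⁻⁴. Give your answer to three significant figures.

Only a fraction (1−α) is absorbed and it's spread over 4πR², so ΔF = (1−α)ΔS/4 = -19.80 W/m².

-19.8 W/m²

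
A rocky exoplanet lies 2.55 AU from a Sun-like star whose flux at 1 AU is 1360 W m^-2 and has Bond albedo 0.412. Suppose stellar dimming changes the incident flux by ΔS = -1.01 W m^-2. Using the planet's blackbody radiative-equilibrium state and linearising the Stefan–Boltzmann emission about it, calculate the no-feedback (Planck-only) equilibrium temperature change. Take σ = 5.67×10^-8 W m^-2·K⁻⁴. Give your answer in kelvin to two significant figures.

Irradiance scales as 1/d², so S = 1360 W m^-2 × (1/2.55)² = 209.2 W m^-2.
Unperturbed T_e = [209.2·(1−0.412)/(4σ)]^¼ = 152.6 K.
ΔF = Δ[S(1−α)]/4 = (1−0.412)·-1.01/4 = -0.1485 W m^-2.
Planck response: λ_P = 4σT_e³ = 4·5.67×10⁻⁸·(152.6)³ = 0.8059 W m^-2/K.
So ΔT₀ = -0.1485/0.8059 = -0.184 K.

-0.18 kelvin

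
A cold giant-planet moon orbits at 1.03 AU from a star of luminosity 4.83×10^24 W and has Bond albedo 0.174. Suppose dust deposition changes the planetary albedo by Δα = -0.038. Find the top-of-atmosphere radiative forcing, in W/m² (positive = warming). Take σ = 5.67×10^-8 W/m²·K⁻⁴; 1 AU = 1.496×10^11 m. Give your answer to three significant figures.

0.154 W/m²

d = 1.03 × 1.496×10^11 m = 1.541×10^11 m.
Flux at the orbit: S = L/(4πd²) = 4.83×10^24/(4π·(1.54×10^11)²) = 16.19 W/m².
TOA radiative forcing: ΔF = −S·Δα/4 = −16.19·(-0.038)/4 = 0.1538 W/m².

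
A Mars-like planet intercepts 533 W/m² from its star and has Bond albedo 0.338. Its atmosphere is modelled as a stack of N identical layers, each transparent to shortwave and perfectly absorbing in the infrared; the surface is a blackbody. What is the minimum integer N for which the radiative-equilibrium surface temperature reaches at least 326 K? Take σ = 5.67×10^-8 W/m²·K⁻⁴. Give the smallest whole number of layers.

The effective emission temperature is T_e = [S(1−α)/(4σ)]^¼ = 198.6 K.
Since T_s⁴ = (N+1)T_e⁴, we need N ≥ (T_s/T_e)⁴ − 1 = 6.260.
So N ≥ 6.260; the smallest integer is N = 7.

7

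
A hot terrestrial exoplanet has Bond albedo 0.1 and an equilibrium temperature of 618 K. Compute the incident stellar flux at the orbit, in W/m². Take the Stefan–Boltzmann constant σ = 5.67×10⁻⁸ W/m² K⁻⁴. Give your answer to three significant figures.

36800 W/m²

From S(1−α)/4 = σT⁴: S = 4σT⁴/(1−α).
σT⁴ = 5.67×10⁻⁸·(618)⁴ = 8271 W/m².
So S = 4×8271/(1−0.1) = 36760 W/m².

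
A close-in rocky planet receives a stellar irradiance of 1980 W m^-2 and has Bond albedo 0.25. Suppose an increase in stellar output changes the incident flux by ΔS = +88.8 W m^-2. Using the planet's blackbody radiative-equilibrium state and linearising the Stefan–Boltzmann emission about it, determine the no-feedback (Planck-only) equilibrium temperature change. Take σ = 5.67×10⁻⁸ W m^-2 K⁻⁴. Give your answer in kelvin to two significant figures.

3.2 K

Unperturbed T_e = [1980·(1−0.25)/(4σ)]^¼ = 284.5 K.
TOA radiative forcing: ΔF = (1−α)ΔS/4 = 0.75·(+88.8)/4 = 16.65 W m^-2.
The Planck feedback parameter is 4σT_e³ = 5.220 W m^-2/K.
So ΔT₀ = 16.65/5.220 = 3.19 K.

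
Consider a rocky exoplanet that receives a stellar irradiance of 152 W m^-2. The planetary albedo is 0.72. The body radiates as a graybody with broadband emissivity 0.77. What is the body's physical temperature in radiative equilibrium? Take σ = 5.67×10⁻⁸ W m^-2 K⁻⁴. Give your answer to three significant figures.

125 K

Absorbed flux (global mean): S(1−α)/4 = 152.0·0.28/4 = 10.64 W m^-2.
Radiative balance εσT⁴ = 10.64 gives T = [10.64/(0.77·σ)]^(1/4) = 124.9 K.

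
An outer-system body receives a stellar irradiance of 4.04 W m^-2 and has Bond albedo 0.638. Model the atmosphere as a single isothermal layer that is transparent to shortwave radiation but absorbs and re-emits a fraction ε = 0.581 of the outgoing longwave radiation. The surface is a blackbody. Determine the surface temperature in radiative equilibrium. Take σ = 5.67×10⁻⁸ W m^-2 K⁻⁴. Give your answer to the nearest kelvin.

55 K

Effective emission temperature (TOA balance): σT_e⁴ = S(1−α)/4 = 0.3656 W m^-2 → T_e = 50.39 K.
For a single slab of emissivity ε, T_s⁴ = 2T_e⁴/(2−ε); thus T_s = 50.39·(1.409)^(1/4) = 54.91 K.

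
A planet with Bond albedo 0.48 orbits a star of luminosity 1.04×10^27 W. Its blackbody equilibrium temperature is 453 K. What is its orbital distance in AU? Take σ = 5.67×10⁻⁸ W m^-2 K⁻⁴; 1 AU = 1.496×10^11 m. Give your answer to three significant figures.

0.449 AU

Required flux: S = 4σT⁴/(1−α) = 18370 W m^-2.
From L = 4πd²S, d = √(1.04×10^27/(4π·18370)) = 6.713×10^10 m = 0.4487 AU.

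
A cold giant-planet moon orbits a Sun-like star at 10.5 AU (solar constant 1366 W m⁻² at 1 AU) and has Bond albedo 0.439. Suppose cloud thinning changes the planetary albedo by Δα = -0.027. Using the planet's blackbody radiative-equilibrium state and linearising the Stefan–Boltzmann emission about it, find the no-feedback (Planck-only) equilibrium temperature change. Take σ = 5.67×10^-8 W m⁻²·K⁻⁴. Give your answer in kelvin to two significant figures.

0.90 K

By the inverse-square law, S = 1366/10.5² = 12.39 W m⁻².
The baseline emission temperature is T_e = 74.40 K.
ΔF = −(S/4)Δα = −(12.39/4)×(-0.027) = 0.08363 W m⁻².
Linearising σT⁴ gives d(σT⁴)/dT = 4σT_e³ = 0.09342 W m⁻² per K.
So ΔT₀ = 0.08363/0.09342 = 0.895 K.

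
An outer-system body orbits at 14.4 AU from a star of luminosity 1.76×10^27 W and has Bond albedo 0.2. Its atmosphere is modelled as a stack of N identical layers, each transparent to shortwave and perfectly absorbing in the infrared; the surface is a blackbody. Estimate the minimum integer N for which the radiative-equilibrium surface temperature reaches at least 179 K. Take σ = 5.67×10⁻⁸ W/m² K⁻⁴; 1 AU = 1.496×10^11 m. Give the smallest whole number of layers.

9

Orbital distance: d = 14.4 AU = 2.154×10^12 m.
Flux at the orbit: S = L/(4πd²) = 1.76×10^27/(4π·(2.15×10^12)²) = 30.18 W/m².
Top-of-atmosphere balance: σT_e⁴ = S(1−α)/4 = 6.036 W/m² → T_e = 101.6 K.
T_s = (N+1)^(1/4)·T_e ≥ 179 K requires N+1 ≥ (T_s/T_e)⁴ = (179/101.6)⁴ = 9.644.
The minimum whole number is N = 9.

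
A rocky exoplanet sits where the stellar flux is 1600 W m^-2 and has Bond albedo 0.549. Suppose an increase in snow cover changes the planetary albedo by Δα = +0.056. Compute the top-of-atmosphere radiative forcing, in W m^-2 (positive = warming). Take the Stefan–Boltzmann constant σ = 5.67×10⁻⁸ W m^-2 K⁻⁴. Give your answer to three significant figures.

ΔF = −(S/4)Δα = −(1600/4)×(+0.056) = -22.40 W m^-2.

-22.4 W m^-2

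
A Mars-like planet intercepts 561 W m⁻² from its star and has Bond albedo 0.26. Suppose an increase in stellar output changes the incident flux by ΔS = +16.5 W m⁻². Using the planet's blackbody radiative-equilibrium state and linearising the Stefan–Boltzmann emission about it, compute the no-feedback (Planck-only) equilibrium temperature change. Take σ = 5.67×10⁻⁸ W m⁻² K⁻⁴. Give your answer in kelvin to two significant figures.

1.5 K

Unperturbed T_e = [561.0·(1−0.26)/(4σ)]^¼ = 206.8 K.
TOA radiative forcing: ΔF = (1−α)ΔS/4 = 0.74·(+16.5)/4 = 3.052 W m⁻².
Planck response: λ_P = 4σT_e³ = 4·5.67×10⁻⁸·(206.8)³ = 2.007 W m⁻²/K.
ΔT₀ = ΔF/λ_P = 3.052/2.007 = 1.52 K.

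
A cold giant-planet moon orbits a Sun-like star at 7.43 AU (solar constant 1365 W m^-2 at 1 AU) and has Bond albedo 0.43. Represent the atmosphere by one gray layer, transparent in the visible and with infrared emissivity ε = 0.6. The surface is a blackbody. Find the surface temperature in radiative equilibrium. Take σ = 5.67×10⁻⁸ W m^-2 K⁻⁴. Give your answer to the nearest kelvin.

Flux at the orbit: S = 1365/(7.43)² = 24.73 W m^-2.
Effective emission temperature (TOA balance): σT_e⁴ = S(1−α)/4 = 3.523 W m^-2 → T_e = 88.79 K.
For a single slab of emissivity ε, T_s⁴ = 2T_e⁴/(2−ε); thus T_s = 88.79·(1.429)^(1/4) = 97.07 K.

97 kelvin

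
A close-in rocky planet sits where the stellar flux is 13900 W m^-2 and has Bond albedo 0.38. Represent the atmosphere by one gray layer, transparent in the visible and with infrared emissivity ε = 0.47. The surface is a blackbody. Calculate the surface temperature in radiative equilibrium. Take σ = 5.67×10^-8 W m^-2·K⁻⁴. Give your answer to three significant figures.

472 K

The planet radiates to space at T_e = [S(1−α)/(4σ)]^(1/4) = 441.5 K.
The surface balance (absorbed SW + ε·downward IR = σT_s⁴) with T_a⁴ = T_s⁴/2 reduces to T_s = T_e·[2/(2−ε)]^¼ = 472.1 K.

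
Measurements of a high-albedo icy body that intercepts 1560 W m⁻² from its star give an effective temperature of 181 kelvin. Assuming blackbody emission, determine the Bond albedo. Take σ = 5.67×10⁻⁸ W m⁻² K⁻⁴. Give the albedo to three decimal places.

0.844

Rearranging the radiative balance, α = 1 − 4σT⁴/S.
σT⁴ = 60.86 W m⁻², so 4σT⁴ = 243.4 W m⁻².
1−α = 243.4/1560 = 0.1560, so α = 0.8440.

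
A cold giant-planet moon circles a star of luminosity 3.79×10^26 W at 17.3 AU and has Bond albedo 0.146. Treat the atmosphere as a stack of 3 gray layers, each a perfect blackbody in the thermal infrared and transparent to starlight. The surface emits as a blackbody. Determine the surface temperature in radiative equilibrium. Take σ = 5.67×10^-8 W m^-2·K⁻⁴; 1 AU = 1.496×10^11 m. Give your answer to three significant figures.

90.7 K

d = 17.3 × 1.496×10^11 m = 2.588×10^12 m.
S = L/(4πd²) = 4.503 W m^-2.
Top-of-atmosphere balance: σT_e⁴ = S(1−α)/4 = 0.9613 W m^-2 → T_e = 64.17 K.
With N = 3 opaque layers, T_s = (N+1)^(1/4)·T_e = 4^(1/4)·64.17 = 90.75 K.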